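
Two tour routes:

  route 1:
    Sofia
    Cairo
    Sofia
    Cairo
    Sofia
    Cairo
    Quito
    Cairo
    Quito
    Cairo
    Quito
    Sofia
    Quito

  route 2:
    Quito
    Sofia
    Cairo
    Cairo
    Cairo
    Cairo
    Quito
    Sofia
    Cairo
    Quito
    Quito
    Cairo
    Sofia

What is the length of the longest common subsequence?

9

Taking Sofia (route 1 #1, route 2 #2), then Cairo (route 1 #2, route 2 #5), then Cairo (route 1 #4, route 2 #6), then Sofia (route 1 #5, route 2 #8), then Cairo (route 1 #6, route 2 #9), then Quito (route 1 #7, route 2 #10), then Quito (route 1 #9, route 2 #11), then Cairo (route 1 #10, route 2 #12), then Sofia (route 1 #12, route 2 #13) gives a common subsequence of length 9, and the DP table's final entry dp[13][13] is also 9, so no common subsequence is longer.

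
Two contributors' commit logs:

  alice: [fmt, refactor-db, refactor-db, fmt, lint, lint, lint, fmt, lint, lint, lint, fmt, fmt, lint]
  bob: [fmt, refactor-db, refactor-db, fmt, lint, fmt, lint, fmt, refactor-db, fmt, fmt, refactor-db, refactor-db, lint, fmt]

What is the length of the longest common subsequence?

10

Match fmt [1,1], refactor-db [2,2], refactor-db [3,3], fmt [4,4], lint [5,5], lint [7,7], fmt [8,8], fmt [12,10], fmt [13,11], lint [14,14] — 10 commits in the same relative order in both, and the DP table's final entry dp[14][15] is also 10, so no common subsequence is longer.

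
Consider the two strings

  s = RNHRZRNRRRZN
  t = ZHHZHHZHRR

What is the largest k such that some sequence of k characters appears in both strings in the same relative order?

4

Let dp[i][j] be the LCS length of the first i characters of s and the first j characters of t. dp[i][j] = dp[i-1][j-1]+1 when the i-th and j-th characters match, else max(dp[i-1][j], dp[i][j-1]).
    ·  Z  H  H  Z  H  H  Z  H  R  R
 ·  0  0  0  0  0  0  0  0  0  0  0
 R  0  0  0  0  0  0  0  0  0  1  1
 N  0  0  0  0  0  0  0  0  0  1  1
 H  0  0  1  1  1  1  1  1  1  1  1
 R  0  0  1  1  1  1  1  1  1  2  2
 Z  0  1  1  1  2  2  2  2  2  2  2
 R  0  1  1  1  2  2  2  2  2  3  3
 N  0  1  1  1  2  2  2  2  2  3  3
 R  0  1  1  1  2  2  2  2  2  3  4
 R  0  1  1  1  2  2  2  2  2  3  4
 R  0  1  1  1  2  2  2  2  2  3  4
 Z  0  1  1  1  2  2  2  3  3  3  4
 N  0  1  1  1  2  2  2  3  3  3  4
dp[12][10] = 4. One LCS (by backtracking along matches): HZRR.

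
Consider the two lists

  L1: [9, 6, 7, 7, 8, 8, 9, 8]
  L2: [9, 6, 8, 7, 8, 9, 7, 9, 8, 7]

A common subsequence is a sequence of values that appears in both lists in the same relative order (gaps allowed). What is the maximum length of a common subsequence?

Let dp[i][j] be the LCS length of the first i values of L1 and the first j values of L2. dp[i][j] = dp[i-1][j-1]+1 when the i-th and j-th values match, else max(dp[i-1][j], dp[i][j-1]).
    ·  9  6  8  7  8  9  7  9  8  7
 ·  0  0  0  0  0  0  0  0  0  0  0
 9  0  1  1  1  1  1  1  1  1  1  1
 6  0  1  2  2  2  2  2  2  2  2  2
 7  0  1  2  2  3  3  3  3  3  3  3
 7  0  1  2  2  3  3  3  4  4  4  4
 8  0  1  2  3  3  4  4  4  4  5  5
 8  0  1  2  3  3  4  4  4  4  5  5
 9  0  1  2  3  3  4  5  5  5  5  5
 8  0  1  2  3  3  4  5  5  5  6  6
dp[8][10] = 6. One LCS (by backtracking along matches): 9, 6, 7, 7, 9, 8.

6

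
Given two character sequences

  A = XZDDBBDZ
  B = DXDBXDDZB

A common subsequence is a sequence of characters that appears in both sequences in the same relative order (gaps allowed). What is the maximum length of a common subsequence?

5

Let dp[i][j] be the LCS length of the first i characters of A and the first j characters of B. dp[i][j] = dp[i-1][j-1]+1 when the i-th and j-th characters match, else max(dp[i-1][j], dp[i][j-1]).
    ·  D  X  D  B  X  D  D  Z  B
 ·  0  0  0  0  0  0  0  0  0  0
 X  0  0  1  1  1  1  1  1  1  1
 Z  0  0  1  1  1  1  1  1  2  2
 D  0  1  1  2  2  2  2  2  2  2
 D  0  1  1  2  2  2  3  3  3  3
 B  0  1  1  2  3  3  3  3  3  4
 B  0  1  1  2  3  3  3  3  3  4
 D  0  1  1  2  3  3  4  4  4  4
 Z  0  1  1  2  3  3  4  4  5  5
dp[8][9] = 5. One LCS (by backtracking along matches): XDDDZ.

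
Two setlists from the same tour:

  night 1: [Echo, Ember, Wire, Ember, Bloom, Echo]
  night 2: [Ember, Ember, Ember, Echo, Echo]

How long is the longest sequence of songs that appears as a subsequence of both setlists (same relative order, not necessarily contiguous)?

3

Match Ember (night 1 #2, night 2 #2) → Ember (night 1 #4, night 2 #3) → Echo (night 1 #6, night 2 #5) — 3 songs in the same relative order in both. Since dp[6][5] = 3, nothing longer is possible.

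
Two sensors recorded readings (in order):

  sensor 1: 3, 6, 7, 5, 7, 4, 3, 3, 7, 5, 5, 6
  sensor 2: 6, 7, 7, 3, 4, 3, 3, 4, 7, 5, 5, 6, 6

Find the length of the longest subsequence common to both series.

10

Taking 6 at sensor 1[2]=sensor 2[1]; then 7 at sensor 1[3]=sensor 2[2]; then 7 at sensor 1[5]=sensor 2[3]; then 4 at sensor 1[6]=sensor 2[5]; then 3 at sensor 1[7]=sensor 2[6]; then 3 at sensor 1[8]=sensor 2[7]; then 7 at sensor 1[9]=sensor 2[9]; then 5 at sensor 1[10]=sensor 2[10]; then 5 at sensor 1[11]=sensor 2[11]; then 6 at sensor 1[12]=sensor 2[13] gives a common subsequence of length 10, and the DP table's final entry dp[12][13] is also 10, so no common subsequence is longer.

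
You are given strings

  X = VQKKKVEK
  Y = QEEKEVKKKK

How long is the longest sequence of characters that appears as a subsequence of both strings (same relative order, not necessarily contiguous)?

Let dp[i][j] be the LCS length of the first i characters of X and the first j characters of Y. dp[i][j] = dp[i-1][j-1]+1 when the i-th and j-th characters match, else max(dp[i-1][j], dp[i][j-1]).
    ·  Q  E  E  K  E  V  K  K  K  K
 ·  0  0  0  0  0  0  0  0  0  0  0
 V  0  0  0  0  0  0  1  1  1  1  1
 Q  0  1  1  1  1  1  1  1  1  1  1
 K  0  1  1  1  2  2  2  2  2  2  2
 K  0  1  1  1  2  2  2  3  3  3  3
 K  0  1  1  1  2  2  2  3  4  4  4
 V  0  1  1  1  2  2  3  3  4  4  4
 E  0  1  2  2  2  3  3  3  4  4  4
 K  0  1  2  2  3  3  3  4  4  5  5
dp[8][10] = 5. One LCS (by backtracking along matches): VKKKK.

5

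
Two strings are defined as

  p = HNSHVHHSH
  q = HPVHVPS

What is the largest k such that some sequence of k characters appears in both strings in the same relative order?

Match H at p[1]=q[1], then H at p[4]=q[4], then V at p[5]=q[5], then S at p[8]=q[7] — 4 characters in the same relative order in both. Since dp[9][7] = 4, nothing longer is possible.

4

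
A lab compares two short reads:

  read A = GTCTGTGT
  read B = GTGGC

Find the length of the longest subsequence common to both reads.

4

Let dp[i][j] be the LCS length of the first i bases of read A and the first j bases of read B. dp[i][j] = dp[i-1][j-1]+1 when the i-th and j-th bases match, else max(dp[i-1][j], dp[i][j-1]).
    ·  G  T  G  G  C
 ·  0  0  0  0  0  0
 G  0  1  1  1  1  1
 T  0  1  2  2  2  2
 C  0  1  2  2  2  3
 T  0  1  2  2  2  3
 G  0  1  2  3  3  3
 T  0  1  2  3  3  3
 G  0  1  2  3  4  4
 T  0  1  2  3  4  4
dp[8][5] = 4. One LCS (by backtracking along matches): GTGG.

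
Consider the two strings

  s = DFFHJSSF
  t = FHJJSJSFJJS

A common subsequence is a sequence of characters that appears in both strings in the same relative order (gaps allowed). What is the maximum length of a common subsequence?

6

Let dp[i][j] be the LCS length of the first i characters of s and the first j characters of t. dp[i][j] = dp[i-1][j-1]+1 when the i-th and j-th characters match, else max(dp[i-1][j], dp[i][j-1]).
    ·  F  H  J  J  S  J  S  F  J  J  S
 ·  0  0  0  0  0  0  0  0  0  0  0  0
 D  0  0  0  0  0  0  0  0  0  0  0  0
 F  0  1  1  1  1  1  1  1  1  1  1  1
 F  0  1  1  1  1  1  1  1  2  2  2  2
 H  0  1  2  2  2  2  2  2  2  2  2  2
 J  0  1  2  3  3  3  3  3  3  3  3  3
 S  0  1  2  3  3  4  4  4  4  4  4  4
 S  0  1  2  3  3  4  4  5  5  5  5  5
 F  0  1  2  3  3  4  4  5  6  6  6  6
dp[8][11] = 6. One LCS (by backtracking along matches): FHJSSF.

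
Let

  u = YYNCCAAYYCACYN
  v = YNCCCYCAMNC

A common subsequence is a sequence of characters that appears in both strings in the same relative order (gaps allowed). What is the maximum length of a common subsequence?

Match Y at u[2]=v[1]; then N at u[3]=v[2]; then C at u[4]=v[4]; then C at u[5]=v[5]; then Y at u[9]=v[6]; then C at u[10]=v[7]; then A at u[11]=v[8]; then C at u[12]=v[11] — 8 characters in the same relative order in both, and the DP table's final entry dp[14][11] is also 8, so no common subsequence is longer.

8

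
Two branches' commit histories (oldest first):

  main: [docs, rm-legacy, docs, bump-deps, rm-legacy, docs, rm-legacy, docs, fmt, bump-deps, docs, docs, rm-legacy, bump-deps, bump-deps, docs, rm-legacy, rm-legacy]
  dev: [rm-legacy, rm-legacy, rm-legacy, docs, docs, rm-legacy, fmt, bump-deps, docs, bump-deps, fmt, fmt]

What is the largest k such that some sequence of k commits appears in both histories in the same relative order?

Match rm-legacy [2,3]; then docs [3,4]; then docs [6,5]; then rm-legacy [7,6]; then fmt [9,7]; then bump-deps [10,8]; then docs [12,9]; then bump-deps [14,10] — 8 commits in the same relative order in both. dp[18][12] = 8 confirms this is the maximum.

8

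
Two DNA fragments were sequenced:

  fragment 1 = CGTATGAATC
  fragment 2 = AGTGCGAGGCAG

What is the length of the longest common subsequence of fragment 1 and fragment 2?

Let dp[i][j] be the LCS length of the first i bases of fragment 1 and the first j bases of fragment 2. dp[i][j] = dp[i-1][j-1]+1 when the i-th and j-th bases match, else max(dp[i-1][j], dp[i][j-1]).
    ·  A  G  T  G  C  G  A  G  G  C  A  G
 ·  0  0  0  0  0  0  0  0  0  0  0  0  0
 C  0  0  0  0  0  1  1  1  1  1  1  1  1
 G  0  0  1  1  1  1  2  2  2  2  2  2  2
 T  0  0  1  2  2  2  2  2  2  2  2  2  2
 A  0  1  1  2  2  2  2  3  3  3  3  3  3
 T  0  1  1  2  2  2  2  3  3  3  3  3  3
 G  0  1  2  2  3  3  3  3  4  4  4  4  4
 A  0  1  2  2  3  3  3  4  4  4  4  5  5
 A  0  1  2  2  3  3  3  4  4  4  4  5  5
 T  0  1  2  3  3  3  3  4  4  4  4  5  5
 C  0  1  2  3  3  4  4  4  4  4  5  5  5
dp[10][12] = 5. One LCS (by backtracking along matches): CGAGA.

5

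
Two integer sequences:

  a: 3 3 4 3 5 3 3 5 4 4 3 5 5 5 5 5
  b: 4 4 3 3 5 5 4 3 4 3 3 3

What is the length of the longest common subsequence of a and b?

7

Match 3 [1,3], then 3 [2,4], then 4 [3,7], then 3 [4,8], then 3 [6,10], then 3 [7,11], then 3 [11,12] — 7 values in the same relative order in both. dp[16][12] = 7 confirms this is the maximum.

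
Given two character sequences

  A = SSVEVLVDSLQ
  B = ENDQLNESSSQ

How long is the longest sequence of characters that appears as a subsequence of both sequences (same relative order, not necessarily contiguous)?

4

One common subsequence of length 4: S (A #1, B #8), S (A #2, B #9), S (A #9, B #10), Q (A #11, B #11). dp[11][11] = 4 confirms this is the maximum.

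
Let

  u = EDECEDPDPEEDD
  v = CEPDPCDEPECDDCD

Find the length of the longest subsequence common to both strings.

Pick C at u[4]=v[1] → E at u[5]=v[2] → D at u[6]=v[4] → P at u[7]=v[5] → D at u[8]=v[7] → P at u[9]=v[9] → E at u[10]=v[10] → D at u[12]=v[13] → D at u[13]=v[15]; all 9 characters appear in both, in order. The LCS DP gives dp[13][15] = 9, so this is optimal.

9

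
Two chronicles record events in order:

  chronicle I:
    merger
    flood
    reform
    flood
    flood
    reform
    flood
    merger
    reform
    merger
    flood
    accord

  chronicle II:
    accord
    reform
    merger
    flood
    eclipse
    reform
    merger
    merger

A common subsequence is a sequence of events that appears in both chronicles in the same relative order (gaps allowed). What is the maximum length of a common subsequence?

5

One common subsequence of length 5: merger [1,3]; then flood [2,4]; then reform [6,6]; then merger [8,7]; then merger [10,8]. The LCS DP gives dp[12][8] = 5, so this is optimal.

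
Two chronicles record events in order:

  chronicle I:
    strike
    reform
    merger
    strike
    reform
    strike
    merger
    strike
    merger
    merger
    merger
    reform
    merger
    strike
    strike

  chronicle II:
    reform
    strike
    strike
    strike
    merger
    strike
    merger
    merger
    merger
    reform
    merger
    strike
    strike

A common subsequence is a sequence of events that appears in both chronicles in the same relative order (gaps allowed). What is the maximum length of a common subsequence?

12

Taking strike [1,2]; then strike [4,3]; then strike [6,4]; then merger [7,5]; then strike [8,6]; then merger [9,7]; then merger [10,8]; then merger [11,9]; then reform [12,10]; then merger [13,11]; then strike [14,12]; then strike [15,13] gives a common subsequence of length 12. dp[15][13] = 12 confirms this is the maximum.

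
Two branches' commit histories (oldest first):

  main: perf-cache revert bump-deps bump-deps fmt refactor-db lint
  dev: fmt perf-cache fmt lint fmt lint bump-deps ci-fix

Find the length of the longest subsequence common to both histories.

Pick perf-cache at main[1]=dev[2], fmt at main[5]=dev[5], lint at main[7]=dev[6]; all 3 commits appear in both, in order, and the DP table's final entry dp[7][8] is also 3, so no common subsequence is longer.

3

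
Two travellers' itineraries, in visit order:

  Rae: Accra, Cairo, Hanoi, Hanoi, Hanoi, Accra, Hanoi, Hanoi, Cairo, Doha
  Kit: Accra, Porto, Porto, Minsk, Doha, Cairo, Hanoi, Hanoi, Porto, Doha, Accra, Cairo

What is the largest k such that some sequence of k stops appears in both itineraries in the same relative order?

Taking Accra at Rae[1]=Kit[1] → Cairo at Rae[2]=Kit[6] → Hanoi at Rae[3]=Kit[7] → Hanoi at Rae[4]=Kit[8] → Accra at Rae[6]=Kit[11] → Cairo at Rae[9]=Kit[12] gives a common subsequence of length 6, and the DP table's final entry dp[10][12] is also 6, so no common subsequence is longer.

6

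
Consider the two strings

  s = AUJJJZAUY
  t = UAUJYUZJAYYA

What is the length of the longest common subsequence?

Let dp[i][j] be the LCS length of the first i characters of s and the first j characters of t. dp[i][j] = dp[i-1][j-1]+1 when the i-th and j-th characters match, else max(dp[i-1][j], dp[i][j-1]).
    ·  U  A  U  J  Y  U  Z  J  A  Y  Y  A
 ·  0  0  0  0  0  0  0  0  0  0  0  0  0
 A  0  0  1  1  1  1  1  1  1  1  1  1  1
 U  0  1  1  2  2  2  2  2  2  2  2  2  2
 J  0  1  1  2  3  3  3  3  3  3  3  3  3
 J  0  1  1  2  3  3  3  3  4  4  4  4  4
 J  0  1  1  2  3  3  3  3  4  4  4  4  4
 Z  0  1  1  2  3  3  3  4  4  4  4  4  4
 A  0  1  2  2  3  3  3  4  4  5  5  5  5
 U  0  1  2  3  3  3  4  4  4  5  5  5  5
 Y  0  1  2  3  3  4  4  4  4  5  6  6  6
dp[9][12] = 6. One LCS (by backtracking along matches): AUJJAY.

6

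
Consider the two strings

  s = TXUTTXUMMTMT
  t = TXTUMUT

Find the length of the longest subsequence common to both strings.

Let dp[i][j] be the LCS length of the first i characters of s and the first j characters of t. dp[i][j] = dp[i-1][j-1]+1 when the i-th and j-th characters match, else max(dp[i-1][j], dp[i][j-1]).
    ·  T  X  T  U  M  U  T
 ·  0  0  0  0  0  0  0  0
 T  0  1  1  1  1  1  1  1
 X  0  1  2  2  2  2  2  2
 U  0  1  2  2  3  3  3  3
 T  0  1  2  3  3  3  3  4
 T  0  1  2  3  3  3  3  4
 X  0  1  2  3  3  3  3  4
 U  0  1  2  3  4  4  4  4
 M  0  1  2  3  4  5  5  5
 M  0  1  2  3  4  5  5  5
 T  0  1  2  3  4  5  5  6
 M  0  1  2  3  4  5  5  6
 T  0  1  2  3  4  5  5  6
dp[12][7] = 6. One LCS (by backtracking along matches): TXTUMT.

6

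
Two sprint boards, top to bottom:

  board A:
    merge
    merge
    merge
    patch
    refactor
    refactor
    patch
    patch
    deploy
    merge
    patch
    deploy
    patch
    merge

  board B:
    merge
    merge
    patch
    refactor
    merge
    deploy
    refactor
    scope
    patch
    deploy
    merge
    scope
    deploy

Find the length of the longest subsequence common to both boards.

Match merge at board A[2]=board B[1], then merge at board A[3]=board B[2], then patch at board A[4]=board B[3], then refactor at board A[5]=board B[4], then refactor at board A[6]=board B[7], then patch at board A[8]=board B[9], then deploy at board A[9]=board B[10], then merge at board A[10]=board B[11], then deploy at board A[12]=board B[13] — 9 tasks in the same relative order in both. Since dp[14][13] = 9, nothing longer is possible.

9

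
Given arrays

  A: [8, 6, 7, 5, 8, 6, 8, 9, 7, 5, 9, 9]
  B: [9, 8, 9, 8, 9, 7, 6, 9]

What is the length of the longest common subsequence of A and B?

One common subsequence of length 5: 8 [1,2]; then 8 [7,4]; then 9 [8,5]; then 7 [9,6]; then 9 [12,8]. The LCS DP gives dp[12][8] = 5, so this is optimal.

5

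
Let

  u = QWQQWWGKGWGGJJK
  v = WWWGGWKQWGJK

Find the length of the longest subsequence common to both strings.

9

Match W (u #2, v #1), then W (u #5, v #2), then W (u #6, v #3), then G (u #7, v #5), then K (u #8, v #7), then W (u #10, v #9), then G (u #12, v #10), then J (u #14, v #11), then K (u #15, v #12) — 9 characters in the same relative order in both. dp[15][12] = 9 confirms this is the maximum.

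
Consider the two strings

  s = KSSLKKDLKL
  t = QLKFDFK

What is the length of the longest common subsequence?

4

One common subsequence of length 4: L (s #4, t #2), K (s #5, t #3), D (s #7, t #5), K (s #9, t #7). dp[10][7] = 4 confirms this is the maximum.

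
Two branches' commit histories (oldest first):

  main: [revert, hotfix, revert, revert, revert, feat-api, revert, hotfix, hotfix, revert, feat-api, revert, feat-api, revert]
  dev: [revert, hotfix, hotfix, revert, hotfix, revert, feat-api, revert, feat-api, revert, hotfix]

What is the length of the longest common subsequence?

9

One common subsequence of length 9: revert at main[1]=dev[1], hotfix at main[2]=dev[3], revert at main[7]=dev[4], hotfix at main[9]=dev[5], revert at main[10]=dev[6], feat-api at main[11]=dev[7], revert at main[12]=dev[8], feat-api at main[13]=dev[9], revert at main[14]=dev[10]. dp[14][11] = 9 confirms this is the maximum.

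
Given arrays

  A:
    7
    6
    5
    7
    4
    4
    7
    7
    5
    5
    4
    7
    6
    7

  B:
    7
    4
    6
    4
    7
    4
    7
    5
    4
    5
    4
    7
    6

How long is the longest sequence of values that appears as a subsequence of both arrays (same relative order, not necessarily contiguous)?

Pick 7 (A #1, B #1); then 6 (A #2, B #3); then 7 (A #4, B #5); then 4 (A #6, B #6); then 7 (A #8, B #7); then 5 (A #9, B #8); then 5 (A #10, B #10); then 4 (A #11, B #11); then 7 (A #12, B #12); then 6 (A #13, B #13); all 10 values appear in both, in order, and the DP table's final entry dp[14][13] is also 10, so no common subsequence is longer.

10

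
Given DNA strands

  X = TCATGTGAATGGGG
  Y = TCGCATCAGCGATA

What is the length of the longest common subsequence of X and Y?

One common subsequence of length 8: T [1,1], then C [2,4], then A [3,5], then T [4,6], then G [5,9], then G [7,11], then A [8,12], then A [9,14], and the DP table's final entry dp[14][14] is also 8, so no common subsequence is longer.

8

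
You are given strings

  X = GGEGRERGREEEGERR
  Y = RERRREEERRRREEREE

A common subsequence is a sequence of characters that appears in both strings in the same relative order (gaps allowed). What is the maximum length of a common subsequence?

Taking E (X #3, Y #2); then R (X #5, Y #5); then E (X #6, Y #8); then R (X #7, Y #11); then R (X #9, Y #12); then E (X #10, Y #13); then E (X #11, Y #14); then E (X #12, Y #16); then E (X #14, Y #17) gives a common subsequence of length 9. The LCS DP gives dp[16][17] = 9, so this is optimal.

9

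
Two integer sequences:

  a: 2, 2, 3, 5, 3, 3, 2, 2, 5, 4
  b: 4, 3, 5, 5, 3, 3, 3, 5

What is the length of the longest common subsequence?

5

Pick 3 at a[3]=b[2], 5 at a[4]=b[4], 3 at a[5]=b[6], 3 at a[6]=b[7], 5 at a[9]=b[8]; all 5 values appear in both, in order, and the DP table's final entry dp[10][8] is also 5, so no common subsequence is longer.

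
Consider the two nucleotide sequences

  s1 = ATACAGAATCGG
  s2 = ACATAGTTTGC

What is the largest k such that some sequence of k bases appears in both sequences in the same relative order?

Let dp[i][j] be the LCS length of the first i bases of s1 and the first j bases of s2. dp[i][j] = dp[i-1][j-1]+1 when the i-th and j-th bases match, else max(dp[i-1][j], dp[i][j-1]).
    ·  A  C  A  T  A  G  T  T  T  G  C
 ·  0  0  0  0  0  0  0  0  0  0  0  0
 A  0  1  1  1  1  1  1  1  1  1  1  1
 T  0  1  1  1  2  2  2  2  2  2  2  2
 A  0  1  1  2  2  3  3  3  3  3  3  3
 C  0  1  2  2  2  3  3  3  3  3  3  4
 A  0  1  2  3  3  3  3  3  3  3  3  4
 G  0  1  2  3  3  3  4  4  4  4  4  4
 A  0  1  2  3  3  4  4  4  4  4  4  4
 A  0  1  2  3  3  4  4  4  4  4  4  4
 T  0  1  2  3  4  4  4  5  5  5  5  5
 C  0  1  2  3  4  4  4  5  5  5  5  6
 G  0  1  2  3  4  4  5  5  5  5  6  6
 G  0  1  2  3  4  4  5  5  5  5  6  6
dp[12][11] = 6. One LCS (by backtracking along matches): ATAGTC.

6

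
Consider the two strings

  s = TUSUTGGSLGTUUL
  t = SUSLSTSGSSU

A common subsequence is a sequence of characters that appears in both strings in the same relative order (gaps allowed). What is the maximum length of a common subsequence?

Taking U (s #2, t #2) → S (s #3, t #5) → T (s #5, t #6) → G (s #6, t #8) → S (s #8, t #10) → U (s #13, t #11) gives a common subsequence of length 6. dp[14][11] = 6 confirms this is the maximum.

6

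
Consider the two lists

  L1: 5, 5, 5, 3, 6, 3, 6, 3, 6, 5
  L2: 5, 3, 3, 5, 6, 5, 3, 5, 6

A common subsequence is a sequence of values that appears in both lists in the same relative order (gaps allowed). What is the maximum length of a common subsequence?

6

Let dp[i][j] be the LCS length of the first i values of L1 and the first j values of L2. dp[i][j] = dp[i-1][j-1]+1 when the i-th and j-th values match, else max(dp[i-1][j], dp[i][j-1]).
    ·  5  3  3  5  6  5  3  5  6
 ·  0  0  0  0  0  0  0  0  0  0
 5  0  1  1  1  1  1  1  1  1  1
 5  0  1  1  1  2  2  2  2  2  2
 5  0  1  1  1  2  2  3  3  3  3
 3  0  1  2  2  2  2  3  4  4  4
 6  0  1  2  2  2  3  3  4  4  5
 3  0  1  2  3  3  3  3  4  4  5
 6  0  1  2  3  3  4  4  4  4  5
 3  0  1  2  3  3  4  4  5  5  5
 6  0  1  2  3  3  4  4  5  5  6
 5  0  1  2  3  4  4  5  5  6  6
dp[10][9] = 6. One LCS (by backtracking along matches): 5, 3, 3, 6, 3, 6.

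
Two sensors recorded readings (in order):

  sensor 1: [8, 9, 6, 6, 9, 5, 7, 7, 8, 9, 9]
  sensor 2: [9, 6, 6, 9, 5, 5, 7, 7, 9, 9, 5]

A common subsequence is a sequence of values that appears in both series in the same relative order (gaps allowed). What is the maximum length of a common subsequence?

Pick 9 (sensor 1 #2, sensor 2 #1), then 6 (sensor 1 #3, sensor 2 #2), then 6 (sensor 1 #4, sensor 2 #3), then 9 (sensor 1 #5, sensor 2 #4), then 5 (sensor 1 #6, sensor 2 #6), then 7 (sensor 1 #7, sensor 2 #7), then 7 (sensor 1 #8, sensor 2 #8), then 9 (sensor 1 #10, sensor 2 #9), then 9 (sensor 1 #11, sensor 2 #10); all 9 values appear in both, in order. dp[11][11] = 9 confirms this is the maximum.

9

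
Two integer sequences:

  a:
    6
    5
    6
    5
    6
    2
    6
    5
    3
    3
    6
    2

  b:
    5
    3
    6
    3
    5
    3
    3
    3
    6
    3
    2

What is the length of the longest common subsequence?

7

Let dp[i][j] be the LCS length of the first i values of a and the first j values of b. dp[i][j] = dp[i-1][j-1]+1 when the i-th and j-th values match, else max(dp[i-1][j], dp[i][j-1]).
    ·  5  3  6  3  5  3  3  3  6  3  2
 ·  0  0  0  0  0  0  0  0  0  0  0  0
 6  0  0  0  1  1  1  1  1  1  1  1  1
 5  0  1  1  1  1  2  2  2  2  2  2  2
 6  0  1  1  2  2  2  2  2  2  3  3  3
 5  0  1  1  2  2  3  3  3  3  3  3  3
 6  0  1  1  2  2  3  3  3  3  4  4  4
 2  0  1  1  2  2  3  3  3  3  4  4  5
 6  0  1  1  2  2  3  3  3  3  4  4  5
 5  0  1  1  2  2  3  3  3  3  4  4  5
 3  0  1  2  2  3  3  4  4  4  4  5  5
 3  0  1  2  2  3  3  4  5  5  5  5  5
 6  0  1  2  3  3  3  4  5  5  6  6  6
 2  0  1  2  3  3  3  4  5  5  6  6  7
dp[12][11] = 7. One LCS (by backtracking along matches): 5, 6, 5, 3, 3, 6, 2.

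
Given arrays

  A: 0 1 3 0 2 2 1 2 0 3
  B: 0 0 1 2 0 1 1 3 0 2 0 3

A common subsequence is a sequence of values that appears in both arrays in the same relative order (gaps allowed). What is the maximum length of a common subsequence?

7

Let dp[i][j] be the LCS length of the first i values of A and the first j values of B. dp[i][j] = dp[i-1][j-1]+1 when the i-th and j-th values match, else max(dp[i-1][j], dp[i][j-1]).
    ·  0  0  1  2  0  1  1  3  0  2  0  3
 ·  0  0  0  0  0  0  0  0  0  0  0  0  0
 0  0  1  1  1  1  1  1  1  1  1  1  1  1
 1  0  1  1  2  2  2  2  2  2  2  2  2  2
 3  0  1  1  2  2  2  2  2  3  3  3  3  3
 0  0  1  2  2  2  3  3  3  3  4  4  4  4
 2  0  1  2  2  3  3  3  3  3  4  5  5  5
 2  0  1  2  2  3  3  3  3  3  4  5  5  5
 1  0  1  2  3  3  3  4  4  4  4  5  5  5
 2  0  1  2  3  4  4  4  4  4  4  5  5  5
 0  0  1  2  3  4  5  5  5  5  5  5  6  6
 3  0  1  2  3  4  5  5  5  6  6  6  6  7
dp[10][12] = 7. One LCS (by backtracking along matches): 0, 1, 3, 0, 2, 0, 3.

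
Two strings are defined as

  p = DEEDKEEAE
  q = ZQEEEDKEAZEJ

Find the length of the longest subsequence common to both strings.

Match E at p[2]=q[4]; then E at p[3]=q[5]; then D at p[4]=q[6]; then K at p[5]=q[7]; then E at p[7]=q[8]; then A at p[8]=q[9]; then E at p[9]=q[11] — 7 characters in the same relative order in both. dp[9][12] = 7 confirms this is the maximum.

7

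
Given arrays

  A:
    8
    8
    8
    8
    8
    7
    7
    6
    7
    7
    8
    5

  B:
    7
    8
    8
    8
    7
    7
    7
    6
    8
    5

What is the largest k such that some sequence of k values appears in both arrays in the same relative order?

8

Pick 8 [1,2], then 8 [2,3], then 8 [3,4], then 7 [6,6], then 7 [7,7], then 6 [8,8], then 8 [11,9], then 5 [12,10]; all 8 values appear in both, in order. The LCS DP gives dp[12][10] = 8, so this is optimal.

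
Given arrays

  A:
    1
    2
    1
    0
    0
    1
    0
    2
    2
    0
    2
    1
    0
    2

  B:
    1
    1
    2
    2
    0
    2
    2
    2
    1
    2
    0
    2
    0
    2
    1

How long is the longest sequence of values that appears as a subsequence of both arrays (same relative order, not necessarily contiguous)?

9

Pick 1 at A[1]=B[2]; then 2 at A[2]=B[4]; then 0 at A[4]=B[5]; then 1 at A[6]=B[9]; then 0 at A[7]=B[11]; then 2 at A[9]=B[12]; then 0 at A[10]=B[13]; then 2 at A[11]=B[14]; then 1 at A[12]=B[15]; all 9 values appear in both, in order. The LCS DP gives dp[14][15] = 9, so this is optimal.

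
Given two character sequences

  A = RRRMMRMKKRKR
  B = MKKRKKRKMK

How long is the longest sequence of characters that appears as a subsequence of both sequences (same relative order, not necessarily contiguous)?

Match M [4,1], R [6,4], K [8,5], K [9,6], R [10,7], K [11,10] — 6 characters in the same relative order in both. dp[12][10] = 6 confirms this is the maximum.

6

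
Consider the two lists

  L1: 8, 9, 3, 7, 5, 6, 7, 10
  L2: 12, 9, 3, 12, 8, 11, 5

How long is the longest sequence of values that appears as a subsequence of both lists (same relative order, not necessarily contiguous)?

3

Taking 9 at L1[2]=L2[2]; then 3 at L1[3]=L2[3]; then 5 at L1[5]=L2[7] gives a common subsequence of length 3, and the DP table's final entry dp[8][7] is also 3, so no common subsequence is longer.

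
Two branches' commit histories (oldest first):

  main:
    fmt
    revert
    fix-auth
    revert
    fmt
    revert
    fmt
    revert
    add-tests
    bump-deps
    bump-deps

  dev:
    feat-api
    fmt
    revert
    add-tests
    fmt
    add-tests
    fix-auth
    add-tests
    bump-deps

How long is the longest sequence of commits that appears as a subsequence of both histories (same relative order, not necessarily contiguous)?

Match fmt at main[1]=dev[2], then revert at main[2]=dev[3], then fix-auth at main[3]=dev[7], then add-tests at main[9]=dev[8], then bump-deps at main[11]=dev[9] — 5 commits in the same relative order in both. Since dp[11][9] = 5, nothing longer is possible.

5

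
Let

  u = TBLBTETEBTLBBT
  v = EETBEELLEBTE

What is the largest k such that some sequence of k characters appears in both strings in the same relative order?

7

One common subsequence of length 7: T at u[1]=v[3] → B at u[4]=v[4] → E at u[6]=v[5] → E at u[8]=v[6] → L at u[11]=v[8] → B at u[13]=v[10] → T at u[14]=v[11], and the DP table's final entry dp[14][12] is also 7, so no common subsequence is longer.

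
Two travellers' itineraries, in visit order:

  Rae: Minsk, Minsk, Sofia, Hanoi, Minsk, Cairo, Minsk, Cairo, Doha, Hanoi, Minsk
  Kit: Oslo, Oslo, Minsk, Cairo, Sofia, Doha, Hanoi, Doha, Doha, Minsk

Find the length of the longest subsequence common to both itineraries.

Match Minsk at Rae[1]=Kit[3] → Sofia at Rae[3]=Kit[5] → Hanoi at Rae[4]=Kit[7] → Doha at Rae[9]=Kit[9] → Minsk at Rae[11]=Kit[10] — 5 stops in the same relative order in both. dp[11][10] = 5 confirms this is the maximum.

5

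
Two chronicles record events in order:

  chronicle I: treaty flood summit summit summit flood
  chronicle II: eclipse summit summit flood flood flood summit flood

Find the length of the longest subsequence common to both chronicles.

Match summit at chronicle I[3]=chronicle II[2] → summit at chronicle I[4]=chronicle II[3] → summit at chronicle I[5]=chronicle II[7] → flood at chronicle I[6]=chronicle II[8] — 4 events in the same relative order in both. dp[6][8] = 4 confirms this is the maximum.

4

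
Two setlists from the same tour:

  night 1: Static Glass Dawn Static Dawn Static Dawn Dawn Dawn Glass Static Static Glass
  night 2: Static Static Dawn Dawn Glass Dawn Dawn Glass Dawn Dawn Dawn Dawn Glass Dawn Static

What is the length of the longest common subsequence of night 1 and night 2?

9

One common subsequence of length 9: Static at night 1[1]=night 2[2], Glass at night 1[2]=night 2[5], Dawn at night 1[3]=night 2[7], Dawn at night 1[5]=night 2[9], Dawn at night 1[7]=night 2[10], Dawn at night 1[8]=night 2[11], Dawn at night 1[9]=night 2[12], Glass at night 1[10]=night 2[13], Static at night 1[12]=night 2[15]. Since dp[13][15] = 9, nothing longer is possible.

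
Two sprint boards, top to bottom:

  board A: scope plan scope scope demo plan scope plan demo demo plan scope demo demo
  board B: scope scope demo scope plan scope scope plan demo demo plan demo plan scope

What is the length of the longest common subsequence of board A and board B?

One common subsequence of length 10: scope (board A #1, board B #1); then scope (board A #3, board B #2); then scope (board A #4, board B #4); then plan (board A #6, board B #5); then scope (board A #7, board B #7); then plan (board A #8, board B #8); then demo (board A #9, board B #10); then demo (board A #10, board B #12); then plan (board A #11, board B #13); then scope (board A #12, board B #14), and the DP table's final entry dp[14][14] is also 10, so no common subsequence is longer.

10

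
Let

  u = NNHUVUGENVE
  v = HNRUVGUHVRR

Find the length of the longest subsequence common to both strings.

5

Taking N [1,2], then U [4,4], then V [5,5], then U [6,7], then V [10,9] gives a common subsequence of length 5. dp[11][11] = 5 confirms this is the maximum.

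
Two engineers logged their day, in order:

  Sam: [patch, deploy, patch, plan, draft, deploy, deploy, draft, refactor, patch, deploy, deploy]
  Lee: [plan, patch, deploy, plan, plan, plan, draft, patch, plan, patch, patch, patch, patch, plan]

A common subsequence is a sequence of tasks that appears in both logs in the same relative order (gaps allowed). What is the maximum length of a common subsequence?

5

Match patch [1,2] → deploy [2,3] → patch [3,8] → plan [4,9] → patch [10,13] — 5 tasks in the same relative order in both, and the DP table's final entry dp[12][14] is also 5, so no common subsequence is longer.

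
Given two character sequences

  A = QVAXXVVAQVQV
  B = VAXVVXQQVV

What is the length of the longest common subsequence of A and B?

Match V (A #2, B #1), then A (A #3, B #2), then X (A #5, B #3), then V (A #6, B #4), then V (A #7, B #5), then Q (A #9, B #8), then V (A #10, B #9), then V (A #12, B #10) — 8 characters in the same relative order in both. Since dp[12][10] = 8, nothing longer is possible.

8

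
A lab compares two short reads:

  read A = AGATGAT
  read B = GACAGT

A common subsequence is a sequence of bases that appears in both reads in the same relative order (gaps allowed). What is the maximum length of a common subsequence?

Taking A at read A[1]=read B[2], then A at read A[3]=read B[4], then G at read A[5]=read B[5], then T at read A[7]=read B[6] gives a common subsequence of length 4. Since dp[7][6] = 4, nothing longer is possible.

4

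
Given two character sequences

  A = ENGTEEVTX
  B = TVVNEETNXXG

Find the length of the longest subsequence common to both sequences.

Let dp[i][j] be the LCS length of the first i characters of A and the first j characters of B. dp[i][j] = dp[i-1][j-1]+1 when the i-th and j-th characters match, else max(dp[i-1][j], dp[i][j-1]).
    ·  T  V  V  N  E  E  T  N  X  X  G
 ·  0  0  0  0  0  0  0  0  0  0  0  0
 E  0  0  0  0  0  1  1  1  1  1  1  1
 N  0  0  0  0  1  1  1  1  2  2  2  2
 G  0  0  0  0  1  1  1  1  2  2  2  3
 T  0  1  1  1  1  1  1  2  2  2  2  3
 E  0  1  1  1  1  2  2  2  2  2  2  3
 E  0  1  1  1  1  2  3  3  3  3  3  3
 V  0  1  2  2  2  2  3  3  3  3  3  3
 T  0  1  2  2  2  2  3  4  4  4  4  4
 X  0  1  2  2  2  2  3  4  4  5  5  5
dp[9][11] = 5. One LCS (by backtracking along matches): NEETX.

5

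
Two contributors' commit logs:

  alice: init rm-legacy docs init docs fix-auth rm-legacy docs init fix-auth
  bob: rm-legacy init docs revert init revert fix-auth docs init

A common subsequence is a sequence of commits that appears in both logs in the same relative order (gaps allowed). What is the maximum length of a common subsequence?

6

Pick init (alice #1, bob #2); then docs (alice #3, bob #3); then init (alice #4, bob #5); then fix-auth (alice #6, bob #7); then docs (alice #8, bob #8); then init (alice #9, bob #9); all 6 commits appear in both, in order. Since dp[10][9] = 6, nothing longer is possible.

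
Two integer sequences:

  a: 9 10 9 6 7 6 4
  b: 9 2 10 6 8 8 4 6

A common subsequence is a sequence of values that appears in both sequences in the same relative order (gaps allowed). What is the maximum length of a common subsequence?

One common subsequence of length 4: 9 [1,1], 10 [2,3], 6 [4,4], 6 [6,8]. dp[7][8] = 4 confirms this is the maximum.

4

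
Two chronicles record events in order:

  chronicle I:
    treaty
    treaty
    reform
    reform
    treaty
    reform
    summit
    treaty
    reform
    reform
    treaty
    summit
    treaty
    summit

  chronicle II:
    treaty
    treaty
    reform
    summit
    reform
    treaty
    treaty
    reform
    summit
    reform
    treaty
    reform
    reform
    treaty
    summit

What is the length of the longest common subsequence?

12

Match treaty at chronicle I[1]=chronicle II[1], then treaty at chronicle I[2]=chronicle II[2], then reform at chronicle I[3]=chronicle II[3], then reform at chronicle I[4]=chronicle II[5], then treaty at chronicle I[5]=chronicle II[7], then reform at chronicle I[6]=chronicle II[8], then summit at chronicle I[7]=chronicle II[9], then treaty at chronicle I[8]=chronicle II[11], then reform at chronicle I[9]=chronicle II[12], then reform at chronicle I[10]=chronicle II[13], then treaty at chronicle I[13]=chronicle II[14], then summit at chronicle I[14]=chronicle II[15] — 12 events in the same relative order in both. Since dp[14][15] = 12, nothing longer is possible.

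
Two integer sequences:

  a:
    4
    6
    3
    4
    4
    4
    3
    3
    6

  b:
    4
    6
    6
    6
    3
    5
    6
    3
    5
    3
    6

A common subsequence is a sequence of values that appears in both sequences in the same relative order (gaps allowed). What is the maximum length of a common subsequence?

Taking 4 (a #1, b #1); then 6 (a #2, b #4); then 3 (a #3, b #5); then 3 (a #7, b #8); then 3 (a #8, b #10); then 6 (a #9, b #11) gives a common subsequence of length 6, and the DP table's final entry dp[9][11] is also 6, so no common subsequence is longer.

6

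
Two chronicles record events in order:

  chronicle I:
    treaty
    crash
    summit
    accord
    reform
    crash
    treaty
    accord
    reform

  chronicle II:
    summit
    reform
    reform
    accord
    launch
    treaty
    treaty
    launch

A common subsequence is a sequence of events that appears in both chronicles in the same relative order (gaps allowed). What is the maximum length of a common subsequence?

Pick summit (chronicle I #3, chronicle II #1) → accord (chronicle I #4, chronicle II #4) → treaty (chronicle I #7, chronicle II #7); all 3 events appear in both, in order. dp[9][8] = 3 confirms this is the maximum.

3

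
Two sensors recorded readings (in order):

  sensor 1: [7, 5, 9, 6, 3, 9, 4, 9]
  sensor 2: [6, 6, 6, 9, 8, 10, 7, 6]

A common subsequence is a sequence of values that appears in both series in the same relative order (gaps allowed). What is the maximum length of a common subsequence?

Let dp[i][j] be the LCS length of the first i values of sensor 1 and the first j values of sensor 2. dp[i][j] = dp[i-1][j-1]+1 when the i-th and j-th values match, else max(dp[i-1][j], dp[i][j-1]).
    ·  6  6  6  9  8 10  7  6
 ·  0  0  0  0  0  0  0  0  0
 7  0  0  0  0  0  0  0  1  1
 5  0  0  0  0  0  0  0  1  1
 9  0  0  0  0  1  1  1  1  1
 6  0  1  1  1  1  1  1  1  2
 3  0  1  1  1  1  1  1  1  2
 9  0  1  1  1  2  2  2  2  2
 4  0  1  1  1  2  2  2  2  2
 9  0  1  1  1  2  2  2  2  2
dp[8][8] = 2. One LCS (by backtracking along matches): 7, 6.

2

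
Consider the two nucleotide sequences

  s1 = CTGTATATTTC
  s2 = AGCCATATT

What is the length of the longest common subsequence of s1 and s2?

6

Match C (s1 #1, s2 #4); then A (s1 #5, s2 #5); then T (s1 #6, s2 #6); then A (s1 #7, s2 #7); then T (s1 #9, s2 #8); then T (s1 #10, s2 #9) — 6 bases in the same relative order in both. dp[11][9] = 6 confirms this is the maximum.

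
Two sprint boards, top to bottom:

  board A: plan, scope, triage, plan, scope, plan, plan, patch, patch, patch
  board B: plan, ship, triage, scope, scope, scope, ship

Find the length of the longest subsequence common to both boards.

One common subsequence of length 3: plan at board A[1]=board B[1] → scope at board A[2]=board B[5] → scope at board A[5]=board B[6], and the DP table's final entry dp[10][7] is also 3, so no common subsequence is longer.

3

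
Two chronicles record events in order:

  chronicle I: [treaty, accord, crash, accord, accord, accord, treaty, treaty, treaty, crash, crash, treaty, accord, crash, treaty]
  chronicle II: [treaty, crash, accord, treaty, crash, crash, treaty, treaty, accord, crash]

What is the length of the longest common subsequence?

Taking treaty at chronicle I[1]=chronicle II[1]; then crash at chronicle I[3]=chronicle II[2]; then accord at chronicle I[6]=chronicle II[3]; then treaty at chronicle I[9]=chronicle II[4]; then crash at chronicle I[10]=chronicle II[5]; then crash at chronicle I[11]=chronicle II[6]; then treaty at chronicle I[12]=chronicle II[8]; then accord at chronicle I[13]=chronicle II[9]; then crash at chronicle I[14]=chronicle II[10] gives a common subsequence of length 9. The LCS DP gives dp[15][10] = 9, so this is optimal.

9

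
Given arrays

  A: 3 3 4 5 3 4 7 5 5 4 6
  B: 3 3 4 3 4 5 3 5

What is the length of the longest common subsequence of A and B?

7

One common subsequence of length 7: 3 at A[1]=B[1], 3 at A[2]=B[2], 4 at A[3]=B[3], 3 at A[5]=B[4], 4 at A[6]=B[5], 5 at A[8]=B[6], 5 at A[9]=B[8], and the DP table's final entry dp[11][8] is also 7, so no common subsequence is longer.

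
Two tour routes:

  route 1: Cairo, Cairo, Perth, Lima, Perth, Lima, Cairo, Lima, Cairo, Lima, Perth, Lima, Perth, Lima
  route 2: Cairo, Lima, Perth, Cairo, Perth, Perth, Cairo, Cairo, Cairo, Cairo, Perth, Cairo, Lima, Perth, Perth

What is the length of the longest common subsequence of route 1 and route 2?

9

Taking Cairo at route 1[1]=route 2[1]; then Cairo at route 1[2]=route 2[4]; then Perth at route 1[3]=route 2[5]; then Perth at route 1[5]=route 2[6]; then Cairo at route 1[7]=route 2[10]; then Cairo at route 1[9]=route 2[12]; then Lima at route 1[10]=route 2[13]; then Perth at route 1[11]=route 2[14]; then Perth at route 1[13]=route 2[15] gives a common subsequence of length 9, and the DP table's final entry dp[14][15] is also 9, so no common subsequence is longer.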